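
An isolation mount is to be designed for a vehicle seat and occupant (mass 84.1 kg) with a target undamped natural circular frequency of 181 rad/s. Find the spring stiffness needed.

k = m·ω_n² = 84.1 × 181.0² = 84.1 × 32760 = 2755000 N/m.

2760000 N/m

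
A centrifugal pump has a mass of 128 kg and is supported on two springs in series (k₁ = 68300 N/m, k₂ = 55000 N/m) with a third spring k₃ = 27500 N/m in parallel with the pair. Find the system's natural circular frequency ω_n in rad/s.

21.3 rad/s

Series pair: k_s = k₁k₂/(k₁+k₂) = (68300)(55000)/(68300 + 55000) = 30470 N/m. In parallel with k₃: k_eq = 30470 + 27500 = 57970 N/m.
ω_n = √(k_eq/m) = √(57970/128) = √452.9 = 21.28 rad/s.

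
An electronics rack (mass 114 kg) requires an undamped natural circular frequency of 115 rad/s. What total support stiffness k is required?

k = m·ω_n² = 114 × 115.0² = 114 × 13220 = 1508000 N/m.

1510000 N/m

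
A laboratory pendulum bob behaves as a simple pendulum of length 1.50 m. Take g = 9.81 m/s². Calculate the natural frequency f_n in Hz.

For a simple pendulum ω_n = √(g/L) = √(9.81/1.50) = √6.540 = 2.557 rad/s.
f_n = ω_n/(2π) = 2.557/6.283 = 0.4070 Hz.

0.407 Hz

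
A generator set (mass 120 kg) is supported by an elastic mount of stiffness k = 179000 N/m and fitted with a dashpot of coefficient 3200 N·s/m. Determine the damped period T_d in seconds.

ω_n = √(k/m) = √(179000/120) = 38.62 rad/s.
Critical damping c_c = 2√(k·m) = 2√(179000 × 120) = 9269 N·s/m, so ζ = c/c_c = 3200/9269 = 0.3452.
ω_d = ω_n√(1 − ζ²) = 38.62 × √(1 − 0.119) = 36.25 rad/s.
T_d = 2π/ω_d = 0.1733 s.

0.173 s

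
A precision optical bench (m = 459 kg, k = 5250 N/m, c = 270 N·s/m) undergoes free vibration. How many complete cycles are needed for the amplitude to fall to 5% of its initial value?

ζ = c/(2√(km)) = 270/(2√(5250 × 459)) = 270/3105 = 0.08697.
Logarithmic decrement δ = 2πζ/√(1 − ζ²) = 2π × 0.08697/√(1 − 0.00756) = 0.5485.
x_n/x₀ = e^(−nδ) ≤ 0.05; take ln: n ≥ ln(1/0.05)/δ = 2.996/0.5485 = 5.462.
So 6 complete cycles are required.

6 cycles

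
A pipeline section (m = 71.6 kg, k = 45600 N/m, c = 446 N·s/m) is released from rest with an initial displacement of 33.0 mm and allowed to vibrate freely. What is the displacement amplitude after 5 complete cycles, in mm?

ζ = c/(2√(km)) = 446/(2√(45600 × 71.6)) = 446/3614 = 0.1234.
Logarithmic decrement δ = 2πζ/√(1 − ζ²) = 2π × 0.1234/√(1 − 0.0152) = 0.7814.
After n cycles, x_n/x₀ = e^(−nδ), so x_5 = 33.0 × e^(−5 × 0.7814) = 33.0 × 0.02010 = 0.6633 mm.

0.663 mm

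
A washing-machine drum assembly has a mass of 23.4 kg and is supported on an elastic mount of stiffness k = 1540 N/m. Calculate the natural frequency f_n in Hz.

ω_n = √(k/m) = √(1540/23.4) = √65.81 = 8.112 rad/s.
f_n = ω_n/(2π) = 8.112/6.283 = 1.291 Hz.

1.29 Hz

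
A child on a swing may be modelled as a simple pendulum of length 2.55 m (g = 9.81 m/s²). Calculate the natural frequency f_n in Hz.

For a simple pendulum ω_n = √(g/L) = √(9.81/2.55) = √3.847 = 1.961 rad/s.
f_n = ω_n/(2π) = 1.961/6.283 = 0.3122 Hz.

0.312 Hz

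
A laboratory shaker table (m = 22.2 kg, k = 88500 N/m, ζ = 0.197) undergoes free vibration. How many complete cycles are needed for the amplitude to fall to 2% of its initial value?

Logarithmic decrement δ = 2πζ/√(1 − ζ²) = 2π × 0.1970/√(1 − 0.0388) = 1.263.
x_n/x₀ = e^(−nδ) ≤ 0.02; take ln: n ≥ ln(1/0.02)/δ = 3.912/1.263 = 3.099.
So 4 complete cycles are required.

4 cycles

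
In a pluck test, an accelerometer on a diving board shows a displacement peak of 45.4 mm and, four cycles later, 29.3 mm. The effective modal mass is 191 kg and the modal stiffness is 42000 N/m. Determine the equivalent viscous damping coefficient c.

98.7 N·s/m

Logarithmic decrement δ = (1/n)·ln(x₀/x_n) = (1/4)·ln(45.4/29.3) = (1/4)·ln(1.549) = 0.1095.
ζ = δ/√(4π² + δ²) = 0.1095/√(39.48 + 0.0120) = 0.1095/6.284 = 0.01742.
c = ζ · 2√(km) = 0.01742 × 2√(42000 × 191) = 0.01742 × 5665 = 98.69 N·s/m.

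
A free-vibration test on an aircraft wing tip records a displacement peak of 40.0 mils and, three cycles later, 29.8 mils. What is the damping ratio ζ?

0.0156

Logarithmic decrement δ = (1/n)·ln(x₀/x_n) = (1/3)·ln(40.0/29.8) = (1/3)·ln(1.342) = 0.09812.
ζ = δ/√(4π² + δ²) = 0.09812/√(39.48 + 0.00963) = 0.09812/6.284 = 0.01561.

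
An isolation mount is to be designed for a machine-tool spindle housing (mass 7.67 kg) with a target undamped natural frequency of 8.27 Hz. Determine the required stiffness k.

ω_n = 2πf_n = 2π × 8.27 = 51.96 rad/s.
k = m·ω_n² = 7.67 × 51.96² = 7.67 × 2700 = 20710 N/m.

20700 N/m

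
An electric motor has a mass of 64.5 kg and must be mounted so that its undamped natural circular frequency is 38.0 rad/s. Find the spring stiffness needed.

93100 N/m

k = m·ω_n² = 64.5 × 38.00² = 64.5 × 1444 = 93140 N/m.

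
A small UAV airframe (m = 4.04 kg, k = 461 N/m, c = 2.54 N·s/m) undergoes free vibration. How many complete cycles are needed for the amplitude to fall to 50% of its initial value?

ζ = c/(2√(km)) = 2.54/(2√(461 × 4.04)) = 2.54/86.31 = 0.02943.
Logarithmic decrement δ = 2πζ/√(1 − ζ²) = 2π × 0.02943/√(1 − 0.000866) = 0.1850.
x_n/x₀ = e^(−nδ) ≤ 0.5; take ln: n ≥ ln(1/0.5)/δ = 0.6931/0.1850 = 3.747.
So 4 complete cycles are required.

4 cycles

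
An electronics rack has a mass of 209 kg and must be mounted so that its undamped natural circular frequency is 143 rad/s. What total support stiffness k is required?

k = m·ω_n² = 209 × 143.0² = 209 × 20450 = 4274000 N/m.

4270000 N/m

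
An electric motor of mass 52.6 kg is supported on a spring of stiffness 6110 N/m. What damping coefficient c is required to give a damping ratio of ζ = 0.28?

c_c = 2√(k·m) = 2√(6110 × 52.6) = 1134 N·s/m.
c = ζ·c_c = 0.28 × 1134 = 317.5 N·s/m.

317 N·s/m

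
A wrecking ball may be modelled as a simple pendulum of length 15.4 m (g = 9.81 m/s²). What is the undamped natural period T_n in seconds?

7.87 s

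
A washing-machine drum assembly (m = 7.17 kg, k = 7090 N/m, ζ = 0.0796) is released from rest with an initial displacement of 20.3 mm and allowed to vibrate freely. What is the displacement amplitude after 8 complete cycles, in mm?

Logarithmic decrement δ = 2πζ/√(1 − ζ²) = 2π × 0.07960/√(1 − 0.00634) = 0.5017.
After n cycles, x_n/x₀ = e^(−nδ), so x_8 = 20.3 × e^(−8 × 0.5017) = 20.3 × 0.01806 = 0.3667 mm.

0.367 mm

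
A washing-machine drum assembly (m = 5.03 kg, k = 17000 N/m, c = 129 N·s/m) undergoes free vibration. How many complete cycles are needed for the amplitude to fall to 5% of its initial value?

3 cycles

ζ = c/(2√(km)) = 129/(2√(17000 × 5.03)) = 129/584.8 = 0.2206.
Logarithmic decrement δ = 2πζ/√(1 − ζ²) = 2π × 0.2206/√(1 − 0.0487) = 1.421.
x_n/x₀ = e^(−nδ) ≤ 0.05; take ln: n ≥ ln(1/0.05)/δ = 2.996/1.421 = 2.108.
So 3 complete cycles are required.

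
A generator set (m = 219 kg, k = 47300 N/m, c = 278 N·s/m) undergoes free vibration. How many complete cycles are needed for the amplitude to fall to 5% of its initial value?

ζ = c/(2√(km)) = 278/(2√(47300 × 219)) = 278/6437 = 0.04319.
Logarithmic decrement δ = 2πζ/√(1 − ζ²) = 2π × 0.04319/√(1 − 0.00187) = 0.2716.
x_n/x₀ = e^(−nδ) ≤ 0.05; take ln: n ≥ ln(1/0.05)/δ = 2.996/0.2716 = 11.03.
So 12 complete cycles are required.

12 cycles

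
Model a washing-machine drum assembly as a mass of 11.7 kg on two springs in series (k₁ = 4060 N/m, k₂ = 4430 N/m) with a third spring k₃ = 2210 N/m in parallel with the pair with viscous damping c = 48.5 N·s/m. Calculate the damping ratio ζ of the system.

Series pair: k_s = k₁k₂/(k₁+k₂) = (4060)(4430)/(4060 + 4430) = 2118 N/m. In parallel with k₃: k_eq = 2118 + 2210 = 4328 N/m.
ω_n = √(k_eq/m) = √(4328/11.7) = 19.23 rad/s.
Critical damping c_c = 2√(k_eq·m) = 2√(4328 × 11.7) = 450.1 N·s/m, so ζ = c/c_c = 48.5/450.1 = 0.1078.

0.108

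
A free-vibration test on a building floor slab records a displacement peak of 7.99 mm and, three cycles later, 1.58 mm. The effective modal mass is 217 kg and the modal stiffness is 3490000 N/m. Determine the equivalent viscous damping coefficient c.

4720 N·s/m

Logarithmic decrement δ = (1/n)·ln(x₀/x_n) = (1/3)·ln(7.99/1.58) = (1/3)·ln(5.057) = 0.5403.
ζ = δ/√(4π² + δ²) = 0.5403/√(39.48 + 0.292) = 0.5403/6.306 = 0.08567.
c = ζ · 2√(km) = 0.08567 × 2√(3490000 × 217) = 0.08567 × 55040 = 4715 N·s/m.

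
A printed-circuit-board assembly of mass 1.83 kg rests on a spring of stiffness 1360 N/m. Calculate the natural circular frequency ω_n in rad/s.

27.3 rad/s

ω_n = √(k/m) = √(1360/1.83) = √743.2 = 27.26 rad/s.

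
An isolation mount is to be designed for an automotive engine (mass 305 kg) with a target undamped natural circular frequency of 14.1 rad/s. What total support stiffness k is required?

k = m·ω_n² = 305 × 14.10² = 305 × 198.8 = 60640 N/m.

60600 N/m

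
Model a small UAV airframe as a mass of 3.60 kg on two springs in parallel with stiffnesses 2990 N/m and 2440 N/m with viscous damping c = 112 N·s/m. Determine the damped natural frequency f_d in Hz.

5.66 Hz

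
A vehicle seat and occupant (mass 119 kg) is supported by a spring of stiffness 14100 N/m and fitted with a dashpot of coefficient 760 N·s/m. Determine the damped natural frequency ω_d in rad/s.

ω_n = √(k/m) = √(14100/119) = 10.89 rad/s.
Critical damping c_c = 2√(k·m) = 2√(14100 × 119) = 2591 N·s/m, so ζ = c/c_c = 760/2591 = 0.2934.
ω_d = ω_n√(1 − ζ²) = 10.89 × √(1 − 0.0861) = 10.41 rad/s.

10.4 rad/s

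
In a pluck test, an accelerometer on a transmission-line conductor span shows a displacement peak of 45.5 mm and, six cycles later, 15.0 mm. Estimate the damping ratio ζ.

0.0294

Logarithmic decrement δ = (1/n)·ln(x₀/x_n) = (1/6)·ln(45.5/15.0) = (1/6)·ln(3.033) = 0.1849.
ζ = δ/√(4π² + δ²) = 0.1849/√(39.48 + 0.0342) = 0.1849/6.286 = 0.02942.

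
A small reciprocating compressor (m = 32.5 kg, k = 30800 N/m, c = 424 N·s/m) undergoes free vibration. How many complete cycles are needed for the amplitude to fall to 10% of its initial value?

2 cycles

ζ = c/(2√(km)) = 424/(2√(30800 × 32.5)) = 424/2001 = 0.2119.
Logarithmic decrement δ = 2πζ/√(1 − ζ²) = 2π × 0.2119/√(1 − 0.0449) = 1.362.
x_n/x₀ = e^(−nδ) ≤ 0.1; take ln: n ≥ ln(1/0.1)/δ = 2.303/1.362 = 1.690.
So 2 complete cycles are required.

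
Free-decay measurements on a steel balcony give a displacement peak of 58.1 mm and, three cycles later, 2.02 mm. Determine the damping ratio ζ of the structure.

Logarithmic decrement δ = (1/n)·ln(x₀/x_n) = (1/3)·ln(58.1/2.02) = (1/3)·ln(28.76) = 1.120.
ζ = δ/√(4π² + δ²) = 1.120/√(39.48 + 1.25) = 1.120/6.382 = 0.1754.

0.175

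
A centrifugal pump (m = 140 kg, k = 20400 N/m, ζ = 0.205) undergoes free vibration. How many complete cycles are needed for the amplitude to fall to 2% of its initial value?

3 cycles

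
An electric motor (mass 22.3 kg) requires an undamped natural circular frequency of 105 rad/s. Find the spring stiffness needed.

246000 N/m

k = m·ω_n² = 22.3 × 105.0² = 22.3 × 11020 = 245900 N/m.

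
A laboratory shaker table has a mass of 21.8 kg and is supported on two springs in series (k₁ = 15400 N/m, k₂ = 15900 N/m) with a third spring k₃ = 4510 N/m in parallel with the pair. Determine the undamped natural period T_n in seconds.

0.264 s

Series pair: k_s = k₁k₂/(k₁+k₂) = (15400)(15900)/(15400 + 15900) = 7823 N/m. In parallel with k₃: k_eq = 7823 + 4510 = 12330 N/m.
ω_n = √(k_eq/m) = √(12330/21.8) = √565.7 = 23.79 rad/s.
T_n = 2π/ω_n = 6.283/23.79 = 0.2642 s.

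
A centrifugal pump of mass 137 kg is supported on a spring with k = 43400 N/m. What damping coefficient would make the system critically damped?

4880 N·s/m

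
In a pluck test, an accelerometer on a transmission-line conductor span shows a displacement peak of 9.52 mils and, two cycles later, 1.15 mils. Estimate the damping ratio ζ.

0.166

Logarithmic decrement δ = (1/n)·ln(x₀/x_n) = (1/2)·ln(9.52/1.15) = (1/2)·ln(8.278) = 1.057.
ζ = δ/√(4π² + δ²) = 1.057/√(39.48 + 1.12) = 1.057/6.371 = 0.1659.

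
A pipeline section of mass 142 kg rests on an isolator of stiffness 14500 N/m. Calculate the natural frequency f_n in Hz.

1.61 Hz

ω_n = √(k/m) = √(14500/142) = √102.1 = 10.11 rad/s.
f_n = ω_n/(2π) = 10.11/6.283 = 1.608 Hz.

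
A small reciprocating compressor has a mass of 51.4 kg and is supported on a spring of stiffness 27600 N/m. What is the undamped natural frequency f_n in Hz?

3.69 Hz

ω_n = √(k/m) = √(27600/51.4) = √537.0 = 23.17 rad/s.
f_n = ω_n/(2π) = 23.17/6.283 = 3.688 Hz.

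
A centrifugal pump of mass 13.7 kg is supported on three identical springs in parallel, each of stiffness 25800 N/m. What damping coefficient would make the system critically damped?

Parallel springs add: k_eq = 3 × 25800 = 77400 N/m.
c_c = 2√(k_eq·m) = 2√(77400 × 13.7) = 2 × 1030 = 2059 N·s/m.

2060 N·s/m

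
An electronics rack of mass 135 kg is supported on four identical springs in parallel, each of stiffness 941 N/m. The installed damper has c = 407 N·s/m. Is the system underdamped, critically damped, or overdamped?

underdamped

Parallel springs add: k_eq = 4 × 941 = 3764 N/m.
c_c = 2√(k_eq·m) = 1426 N·s/m; ζ = c/c_c = 407/1426 = 0.285.
Since ζ < 1 the system is underdamped.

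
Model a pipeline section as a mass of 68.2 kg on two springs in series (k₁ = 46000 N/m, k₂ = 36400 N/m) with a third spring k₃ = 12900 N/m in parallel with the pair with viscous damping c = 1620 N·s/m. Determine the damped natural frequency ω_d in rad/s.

18.6 rad/s

Series pair: k_s = k₁k₂/(k₁+k₂) = (46000)(36400)/(46000 + 36400) = 20320 N/m. In parallel with k₃: k_eq = 20320 + 12900 = 33220 N/m.
ω_n = √(k_eq/m) = √(33220/68.2) = 22.07 rad/s.
Critical damping c_c = 2√(k_eq·m) = 2√(33220 × 68.2) = 3010 N·s/m, so ζ = c/c_c = 1620/3010 = 0.5381.
ω_d = ω_n√(1 − ζ²) = 22.07 × √(1 − 0.290) = 18.60 rad/s.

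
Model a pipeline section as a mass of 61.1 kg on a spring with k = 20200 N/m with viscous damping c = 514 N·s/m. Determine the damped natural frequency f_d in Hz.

ω_n = √(k/m) = √(20200/61.1) = 18.18 rad/s.
Critical damping c_c = 2√(k·m) = 2√(20200 × 61.1) = 2222 N·s/m, so ζ = c/c_c = 514/2222 = 0.2313.
ω_d = ω_n√(1 − ζ²) = 18.18 × √(1 − 0.0535) = 17.69 rad/s.
f_d = ω_d/(2π) = 2.815 Hz.

2.82 Hz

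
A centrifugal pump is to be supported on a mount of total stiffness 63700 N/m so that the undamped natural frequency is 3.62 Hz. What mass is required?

123 kg

ω_n = 2πf_n = 2π × 3.62 = 22.75 rad/s.
m = k/ω_n² = 63700/22.75² = 63700/517.3 = 123.1 kg.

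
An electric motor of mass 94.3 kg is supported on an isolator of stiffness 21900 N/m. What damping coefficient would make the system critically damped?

2870 N·s/m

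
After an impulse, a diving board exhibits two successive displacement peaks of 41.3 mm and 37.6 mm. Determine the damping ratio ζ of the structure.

0.0149

Logarithmic decrement δ = (1/n)·ln(x₀/x_n) = (1/1)·ln(41.3/37.6) = (1/1)·ln(1.098) = 0.09386.
ζ = δ/√(4π² + δ²) = 0.09386/√(39.48 + 0.00881) = 0.09386/6.284 = 0.01494.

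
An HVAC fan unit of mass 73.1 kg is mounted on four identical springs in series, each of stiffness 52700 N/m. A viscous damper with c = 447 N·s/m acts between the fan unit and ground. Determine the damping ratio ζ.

Series springs: 1/k_eq = 4/52700, so k_eq = 52700/4 = 13180 N/m.
ω_n = √(k_eq/m) = √(13180/73.1) = 13.43 rad/s.
Critical damping c_c = 2√(k_eq·m) = 2√(13180 × 73.1) = 1963 N·s/m, so ζ = c/c_c = 447/1963 = 0.2277.

0.228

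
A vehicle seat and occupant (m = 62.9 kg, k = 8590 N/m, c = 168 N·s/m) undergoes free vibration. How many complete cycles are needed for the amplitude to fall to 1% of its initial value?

ζ = c/(2√(km)) = 168/(2√(8590 × 62.9)) = 168/1470 = 0.1143.
Logarithmic decrement δ = 2πζ/√(1 − ζ²) = 2π × 0.1143/√(1 − 0.0131) = 0.7228.
x_n/x₀ = e^(−nδ) ≤ 0.01; take ln: n ≥ ln(1/0.01)/δ = 4.605/0.7228 = 6.372.
So 7 complete cycles are required.

7 cycles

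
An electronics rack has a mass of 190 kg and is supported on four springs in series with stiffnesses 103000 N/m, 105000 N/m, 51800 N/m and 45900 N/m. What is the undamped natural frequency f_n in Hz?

1.49 Hz

Series springs: 1/k_eq = 1/103000 + 1/105000 + 1/51800 + 1/45900 = 6.032×10^-5, so k_eq = 16580 N/m.
ω_n = √(k_eq/m) = √(16580/190) = √87.25 = 9.341 rad/s.
f_n = ω_n/(2π) = 9.341/6.283 = 1.487 Hz.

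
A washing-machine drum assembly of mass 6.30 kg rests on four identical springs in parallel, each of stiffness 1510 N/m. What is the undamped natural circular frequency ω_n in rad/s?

31.0 rad/s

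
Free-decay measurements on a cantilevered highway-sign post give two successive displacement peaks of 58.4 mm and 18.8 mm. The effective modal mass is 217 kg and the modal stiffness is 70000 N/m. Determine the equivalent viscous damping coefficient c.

Logarithmic decrement δ = (1/n)·ln(x₀/x_n) = (1/1)·ln(58.4/18.8) = (1/1)·ln(3.106) = 1.133.
ζ = δ/√(4π² + δ²) = 1.133/√(39.48 + 1.28) = 1.133/6.385 = 0.1775.
c = ζ · 2√(km) = 0.1775 × 2√(70000 × 217) = 0.1775 × 7795 = 1384 N·s/m.

1380 N·s/m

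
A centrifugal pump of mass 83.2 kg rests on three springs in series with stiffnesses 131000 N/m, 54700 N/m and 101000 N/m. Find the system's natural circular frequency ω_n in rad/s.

Series springs: 1/k_eq = 1/131000 + 1/54700 + 1/101000 = 3.582×10^-5, so k_eq = 27920 N/m.
ω_n = √(k_eq/m) = √(27920/83.2) = √335.6 = 18.32 rad/s.

18.3 rad/s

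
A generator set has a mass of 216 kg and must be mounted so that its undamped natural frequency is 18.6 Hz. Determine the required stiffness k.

ω_n = 2πf_n = 2π × 18.6 = 116.9 rad/s.
k = m·ω_n² = 216 × 116.9² = 216 × 13660 = 2950000 N/m.

2950000 N/m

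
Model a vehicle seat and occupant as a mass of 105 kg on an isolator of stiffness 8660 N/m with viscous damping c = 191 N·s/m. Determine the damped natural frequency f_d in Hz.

ω_n = √(k/m) = √(8660/105) = 9.082 rad/s.
Critical damping c_c = 2√(k·m) = 2√(8660 × 105) = 1907 N·s/m, so ζ = c/c_c = 191/1907 = 0.1001.
ω_d = ω_n√(1 − ζ²) = 9.082 × √(1 − 0.0100) = 9.036 rad/s.
f_d = ω_d/(2π) = 1.438 Hz.

1.44 Hz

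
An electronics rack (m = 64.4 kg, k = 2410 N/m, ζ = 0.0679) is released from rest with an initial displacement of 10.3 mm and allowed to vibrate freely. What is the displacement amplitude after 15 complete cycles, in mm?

Logarithmic decrement δ = 2πζ/√(1 − ζ²) = 2π × 0.06790/√(1 − 0.00461) = 0.4276.
After n cycles, x_n/x₀ = e^(−nδ), so x_15 = 10.3 × e^(−15 × 0.4276) = 10.3 × 0.001638 = 0.01687 mm.

0.0169 mm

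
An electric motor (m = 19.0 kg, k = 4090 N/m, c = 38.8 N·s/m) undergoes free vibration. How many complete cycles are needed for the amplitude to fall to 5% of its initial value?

7 cycles

ζ = c/(2√(km)) = 38.8/(2√(4090 × 19.0)) = 38.8/557.5 = 0.06959.
Logarithmic decrement δ = 2πζ/√(1 − ζ²) = 2π × 0.06959/√(1 − 0.00484) = 0.4383.
x_n/x₀ = e^(−nδ) ≤ 0.05; take ln: n ≥ ln(1/0.05)/δ = 2.996/0.4383 = 6.834.
So 7 complete cycles are required.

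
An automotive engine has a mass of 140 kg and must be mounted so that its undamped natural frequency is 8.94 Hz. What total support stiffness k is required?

ω_n = 2πf_n = 2π × 8.94 = 56.17 rad/s.
k = m·ω_n² = 140 × 56.17² = 140 × 3155 = 441700 N/m.

442000 N/m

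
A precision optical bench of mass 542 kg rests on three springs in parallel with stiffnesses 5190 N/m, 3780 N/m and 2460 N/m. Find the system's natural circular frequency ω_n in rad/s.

Parallel springs add: k_eq = 5190 + 3780 + 2460 = 11430 N/m.
ω_n = √(k_eq/m) = √(11430/542) = √21.09 = 4.592 rad/s.

4.59 rad/s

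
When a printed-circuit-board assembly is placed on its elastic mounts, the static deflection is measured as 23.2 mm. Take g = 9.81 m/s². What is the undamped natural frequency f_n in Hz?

ω_n = √(g/δ_st) = √(9.81/0.0232) = √422.8 = 20.56 rad/s.
f_n = ω_n/(2π) = 20.56/6.283 = 3.273 Hz.

3.27 Hz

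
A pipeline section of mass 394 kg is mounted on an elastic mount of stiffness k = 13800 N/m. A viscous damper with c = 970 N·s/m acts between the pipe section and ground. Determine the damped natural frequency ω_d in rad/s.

ω_n = √(k/m) = √(13800/394) = 5.918 rad/s.
Critical damping c_c = 2√(k·m) = 2√(13800 × 394) = 4664 N·s/m, so ζ = c/c_c = 970/4664 = 0.2080.
ω_d = ω_n√(1 − ζ²) = 5.918 × √(1 − 0.0433) = 5.789 rad/s.

5.79 rad/s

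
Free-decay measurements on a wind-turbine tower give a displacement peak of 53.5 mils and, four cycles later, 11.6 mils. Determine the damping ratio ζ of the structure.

Logarithmic decrement δ = (1/n)·ln(x₀/x_n) = (1/4)·ln(53.5/11.6) = (1/4)·ln(4.612) = 0.3822.
ζ = δ/√(4π² + δ²) = 0.3822/√(39.48 + 0.146) = 0.3822/6.295 = 0.06071.

0.0607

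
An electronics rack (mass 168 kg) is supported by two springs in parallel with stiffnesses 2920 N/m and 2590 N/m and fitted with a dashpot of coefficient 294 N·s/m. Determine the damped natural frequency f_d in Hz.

0.901 Hz

Parallel springs add: k_eq = 2920 + 2590 = 5510 N/m.
ω_n = √(k_eq/m) = √(5510/168) = 5.727 rad/s.
Critical damping c_c = 2√(k_eq·m) = 2√(5510 × 168) = 1924 N·s/m, so ζ = c/c_c = 294/1924 = 0.1528.
ω_d = ω_n√(1 − ζ²) = 5.727 × √(1 − 0.0233) = 5.660 rad/s.
f_d = ω_d/(2π) = 0.9008 Hz.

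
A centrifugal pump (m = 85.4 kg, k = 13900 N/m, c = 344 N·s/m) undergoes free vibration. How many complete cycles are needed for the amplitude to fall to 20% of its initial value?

2 cycles

ζ = c/(2√(km)) = 344/(2√(13900 × 85.4)) = 344/2179 = 0.1579.
Logarithmic decrement δ = 2πζ/√(1 − ζ²) = 2π × 0.1579/√(1 − 0.0249) = 1.005.
x_n/x₀ = e^(−nδ) ≤ 0.2; take ln: n ≥ ln(1/0.2)/δ = 1.609/1.005 = 1.602.
So 2 complete cycles are required.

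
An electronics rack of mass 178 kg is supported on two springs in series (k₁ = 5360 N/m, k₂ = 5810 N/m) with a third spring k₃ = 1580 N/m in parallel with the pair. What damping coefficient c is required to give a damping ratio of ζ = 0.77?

Series pair: k_s = k₁k₂/(k₁+k₂) = (5360)(5810)/(5360 + 5810) = 2788 N/m. In parallel with k₃: k_eq = 2788 + 1580 = 4368 N/m.
c_c = 2√(k_eq·m) = 2√(4368 × 178) = 1764 N·s/m.
c = ζ·c_c = 0.77 × 1764 = 1358 N·s/m.

1360 N·s/m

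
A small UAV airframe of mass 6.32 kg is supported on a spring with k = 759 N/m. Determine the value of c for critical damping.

c_c = 2√(k·m) = 2√(759.0 × 6.32) = 2 × 69.26 = 138.5 N·s/m.

139 N·s/m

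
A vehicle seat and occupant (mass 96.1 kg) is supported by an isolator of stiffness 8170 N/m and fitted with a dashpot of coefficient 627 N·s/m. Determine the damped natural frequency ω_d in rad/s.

8.62 rad/s

ω_n = √(k/m) = √(8170/96.1) = 9.220 rad/s.
Critical damping c_c = 2√(k·m) = 2√(8170 × 96.1) = 1772 N·s/m, so ζ = c/c_c = 627/1772 = 0.3538.
ω_d = ω_n√(1 − ζ²) = 9.220 × √(1 − 0.125) = 8.624 rad/s.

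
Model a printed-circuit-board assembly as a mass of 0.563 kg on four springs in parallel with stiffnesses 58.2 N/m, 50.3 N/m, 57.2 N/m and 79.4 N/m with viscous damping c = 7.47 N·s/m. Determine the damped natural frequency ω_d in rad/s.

Parallel springs add: k_eq = 58.2 + 50.3 + 57.2 + 79.4 = 245.1 N/m.
ω_n = √(k_eq/m) = √(245.1/0.563) = 20.86 rad/s.
Critical damping c_c = 2√(k_eq·m) = 2√(245.1 × 0.563) = 23.49 N·s/m, so ζ = c/c_c = 7.47/23.49 = 0.3180.
ω_d = ω_n√(1 − ζ²) = 20.86 × √(1 − 0.101) = 19.78 rad/s.

19.8 rad/s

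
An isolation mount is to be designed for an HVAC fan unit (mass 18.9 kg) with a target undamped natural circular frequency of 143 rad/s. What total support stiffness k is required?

386000 N/m

k = m·ω_n² = 18.9 × 143.0² = 18.9 × 20450 = 386500 N/m.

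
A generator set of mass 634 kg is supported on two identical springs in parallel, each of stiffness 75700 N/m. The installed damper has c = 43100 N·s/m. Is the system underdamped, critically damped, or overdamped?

overdamped

Parallel springs add: k_eq = 2 × 75700 = 151400 N/m.
c_c = 2√(k_eq·m) = 19590 N·s/m; ζ = c/c_c = 43100/19590 = 2.20.
Since ζ > 1 the system is overdamped.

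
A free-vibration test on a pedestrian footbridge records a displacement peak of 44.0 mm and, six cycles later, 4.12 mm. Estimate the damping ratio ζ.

Logarithmic decrement δ = (1/n)·ln(x₀/x_n) = (1/6)·ln(44.0/4.12) = (1/6)·ln(10.68) = 0.3947.
ζ = δ/√(4π² + δ²) = 0.3947/√(39.48 + 0.156) = 0.3947/6.296 = 0.06270.

0.0627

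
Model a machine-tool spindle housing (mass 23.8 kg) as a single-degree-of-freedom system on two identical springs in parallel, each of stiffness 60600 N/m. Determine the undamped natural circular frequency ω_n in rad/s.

Parallel springs add: k_eq = 2 × 60600 = 121200 N/m.
ω_n = √(k_eq/m) = √(121200/23.8) = √5092 = 71.36 rad/s.

71.4 rad/s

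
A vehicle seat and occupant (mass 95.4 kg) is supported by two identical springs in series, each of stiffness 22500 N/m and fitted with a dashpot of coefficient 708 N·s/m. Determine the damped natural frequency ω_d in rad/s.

10.2 rad/s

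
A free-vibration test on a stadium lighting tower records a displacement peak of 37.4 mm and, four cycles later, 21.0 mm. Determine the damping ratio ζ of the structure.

Logarithmic decrement δ = (1/n)·ln(x₀/x_n) = (1/4)·ln(37.4/21.0) = (1/4)·ln(1.781) = 0.1443.
ζ = δ/√(4π² + δ²) = 0.1443/√(39.48 + 0.0208) = 0.1443/6.285 = 0.02296.

0.0230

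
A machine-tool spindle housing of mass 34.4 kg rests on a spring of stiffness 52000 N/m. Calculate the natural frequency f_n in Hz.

ω_n = √(k/m) = √(52000/34.4) = √1512 = 38.88 rad/s.
f_n = ω_n/(2π) = 38.88/6.283 = 6.188 Hz.

6.19 Hz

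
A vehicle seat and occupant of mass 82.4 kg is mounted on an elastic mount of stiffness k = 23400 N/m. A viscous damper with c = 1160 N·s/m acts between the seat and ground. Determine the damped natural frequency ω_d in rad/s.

ω_n = √(k/m) = √(23400/82.4) = 16.85 rad/s.
Critical damping c_c = 2√(k·m) = 2√(23400 × 82.4) = 2777 N·s/m, so ζ = c/c_c = 1160/2777 = 0.4177.
ω_d = ω_n√(1 − ζ²) = 16.85 × √(1 − 0.174) = 15.31 rad/s.

15.3 rad/s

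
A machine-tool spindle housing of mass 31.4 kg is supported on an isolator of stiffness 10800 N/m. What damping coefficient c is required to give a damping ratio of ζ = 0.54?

c_c = 2√(k·m) = 2√(10800 × 31.4) = 1165 N·s/m.
c = ζ·c_c = 0.54 × 1165 = 628.9 N·s/m.

629 N·s/m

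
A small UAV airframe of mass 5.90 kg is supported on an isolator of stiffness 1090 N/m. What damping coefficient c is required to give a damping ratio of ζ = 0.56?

c_c = 2√(k·m) = 2√(1090 × 5.90) = 160.4 N·s/m.
c = ζ·c_c = 0.56 × 160.4 = 89.82 N·s/m.

89.8 N·s/m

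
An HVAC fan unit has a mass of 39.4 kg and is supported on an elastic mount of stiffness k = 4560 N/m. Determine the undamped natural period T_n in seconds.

ω_n = √(k/m) = √(4560/39.4) = √115.7 = 10.76 rad/s.
T_n = 2π/ω_n = 6.283/10.76 = 0.5840 s.

0.584 s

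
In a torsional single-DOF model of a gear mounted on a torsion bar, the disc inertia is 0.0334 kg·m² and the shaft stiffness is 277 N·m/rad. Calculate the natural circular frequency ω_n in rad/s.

ω_n = √(k_t/J) = √(277/0.0334) = √8293 = 91.07 rad/s.

91.1 rad/s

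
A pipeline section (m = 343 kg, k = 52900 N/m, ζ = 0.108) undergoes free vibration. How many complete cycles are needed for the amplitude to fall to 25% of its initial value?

Logarithmic decrement δ = 2πζ/√(1 − ζ²) = 2π × 0.1080/√(1 − 0.0117) = 0.6826.
x_n/x₀ = e^(−nδ) ≤ 0.25; take ln: n ≥ ln(1/0.25)/δ = 1.386/0.6826 = 2.031.
So 3 complete cycles are required.

3 cycles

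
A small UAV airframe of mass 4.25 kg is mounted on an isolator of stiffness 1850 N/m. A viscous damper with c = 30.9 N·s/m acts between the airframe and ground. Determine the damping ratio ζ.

ω_n = √(k/m) = √(1850/4.25) = 20.86 rad/s.
Critical damping c_c = 2√(k·m) = 2√(1850 × 4.25) = 177.3 N·s/m, so ζ = c/c_c = 30.9/177.3 = 0.1742.

0.174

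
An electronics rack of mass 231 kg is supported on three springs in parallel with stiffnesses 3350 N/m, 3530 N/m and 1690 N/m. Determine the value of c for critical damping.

Parallel springs add: k_eq = 3350 + 3530 + 1690 = 8570 N/m.
c_c = 2√(k_eq·m) = 2√(8570 × 231) = 2 × 1407 = 2814 N·s/m.

2810 N·s/m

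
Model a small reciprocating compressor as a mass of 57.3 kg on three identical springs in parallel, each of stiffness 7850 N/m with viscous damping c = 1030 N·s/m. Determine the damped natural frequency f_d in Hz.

2.89 Hz

Parallel springs add: k_eq = 3 × 7850 = 23550 N/m.
ω_n = √(k_eq/m) = √(23550/57.3) = 20.27 rad/s.
Critical damping c_c = 2√(k_eq·m) = 2√(23550 × 57.3) = 2323 N·s/m, so ζ = c/c_c = 1030/2323 = 0.4433.
ω_d = ω_n√(1 − ζ²) = 20.27 × √(1 − 0.197) = 18.17 rad/s.
f_d = ω_d/(2π) = 2.892 Hz.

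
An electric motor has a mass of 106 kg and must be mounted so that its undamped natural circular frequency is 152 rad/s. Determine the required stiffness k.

k = m·ω_n² = 106 × 152.0² = 106 × 23100 = 2449000 N/m.

2450000 N/m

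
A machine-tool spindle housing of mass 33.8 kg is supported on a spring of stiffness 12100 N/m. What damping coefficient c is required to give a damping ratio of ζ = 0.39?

c_c = 2√(k·m) = 2√(12100 × 33.8) = 1279 N·s/m.
c = ζ·c_c = 0.39 × 1279 = 498.8 N·s/m.

499 N·s/m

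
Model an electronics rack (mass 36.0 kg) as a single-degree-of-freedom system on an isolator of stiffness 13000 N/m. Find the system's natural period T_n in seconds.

ω_n = √(k/m) = √(13000/36.0) = √361.1 = 19.00 rad/s.
T_n = 2π/ω_n = 6.283/19.00 = 0.3306 s.

0.331 s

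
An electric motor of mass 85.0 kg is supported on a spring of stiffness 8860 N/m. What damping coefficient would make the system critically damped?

1740 N·s/m

c_c = 2√(k·m) = 2√(8860 × 85.0) = 2 × 867.8 = 1736 N·s/m.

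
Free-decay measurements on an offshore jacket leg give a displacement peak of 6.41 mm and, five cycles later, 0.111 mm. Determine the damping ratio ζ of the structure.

0.128

Logarithmic decrement δ = (1/n)·ln(x₀/x_n) = (1/5)·ln(6.41/0.111) = (1/5)·ln(57.75) = 0.8112.
ζ = δ/√(4π² + δ²) = 0.8112/√(39.48 + 0.658) = 0.8112/6.335 = 0.1280.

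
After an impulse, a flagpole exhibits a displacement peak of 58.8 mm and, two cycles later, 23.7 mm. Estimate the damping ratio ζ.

0.0721

Logarithmic decrement δ = (1/n)·ln(x₀/x_n) = (1/2)·ln(58.8/23.7) = (1/2)·ln(2.481) = 0.4543.
ζ = δ/√(4π² + δ²) = 0.4543/√(39.48 + 0.206) = 0.4543/6.300 = 0.07212.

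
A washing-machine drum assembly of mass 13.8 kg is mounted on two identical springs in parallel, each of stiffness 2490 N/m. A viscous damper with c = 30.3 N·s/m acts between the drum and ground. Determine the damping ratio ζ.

0.0578

Parallel springs add: k_eq = 2 × 2490 = 4980 N/m.
ω_n = √(k_eq/m) = √(4980/13.8) = 19.00 rad/s.
Critical damping c_c = 2√(k_eq·m) = 2√(4980 × 13.8) = 524.3 N·s/m, so ζ = c/c_c = 30.3/524.3 = 0.05779.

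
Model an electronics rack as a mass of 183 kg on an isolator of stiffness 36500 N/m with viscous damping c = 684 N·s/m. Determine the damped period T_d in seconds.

0.449 s

ω_n = √(k/m) = √(36500/183) = 14.12 rad/s.
Critical damping c_c = 2√(k·m) = 2√(36500 × 183) = 5169 N·s/m, so ζ = c/c_c = 684/5169 = 0.1323.
ω_d = ω_n√(1 − ζ²) = 14.12 × √(1 − 0.0175) = 14.00 rad/s.
T_d = 2π/ω_d = 0.4488 s.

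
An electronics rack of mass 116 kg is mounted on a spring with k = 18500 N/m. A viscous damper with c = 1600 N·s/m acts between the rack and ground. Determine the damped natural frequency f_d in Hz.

ω_n = √(k/m) = √(18500/116) = 12.63 rad/s.
Critical damping c_c = 2√(k·m) = 2√(18500 × 116) = 2930 N·s/m, so ζ = c/c_c = 1600/2930 = 0.5461.
ω_d = ω_n√(1 − ζ²) = 12.63 × √(1 − 0.298) = 10.58 rad/s.
f_d = ω_d/(2π) = 1.684 Hz.

1.68 Hz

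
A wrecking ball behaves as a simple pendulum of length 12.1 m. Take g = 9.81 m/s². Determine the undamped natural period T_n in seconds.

6.98 s

For a simple pendulum ω_n = √(g/L) = √(9.81/12.1) = √0.8107 = 0.9004 rad/s.
T_n = 2π/ω_n = 6.283/0.9004 = 6.978 s.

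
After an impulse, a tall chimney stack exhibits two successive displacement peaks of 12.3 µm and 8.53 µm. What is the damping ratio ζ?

0.0582

Logarithmic decrement δ = (1/n)·ln(x₀/x_n) = (1/1)·ln(12.3/8.53) = (1/1)·ln(1.442) = 0.3660.
ζ = δ/√(4π² + δ²) = 0.3660/√(39.48 + 0.134) = 0.3660/6.294 = 0.05815.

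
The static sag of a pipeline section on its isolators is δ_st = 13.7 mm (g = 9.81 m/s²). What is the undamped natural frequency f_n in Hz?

4.26 Hz

ω_n = √(g/δ_st) = √(9.81/0.0137) = √716.1 = 26.76 rad/s.
f_n = ω_n/(2π) = 26.76/6.283 = 4.259 Hz.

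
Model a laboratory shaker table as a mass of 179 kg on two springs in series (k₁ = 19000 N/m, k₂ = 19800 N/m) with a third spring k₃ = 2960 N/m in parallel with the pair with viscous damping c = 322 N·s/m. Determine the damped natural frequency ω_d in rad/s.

8.36 rad/s

Series pair: k_s = k₁k₂/(k₁+k₂) = (19000)(19800)/(19000 + 19800) = 9696 N/m. In parallel with k₃: k_eq = 9696 + 2960 = 12660 N/m.
ω_n = √(k_eq/m) = √(12660/179) = 8.409 rad/s.
Critical damping c_c = 2√(k_eq·m) = 2√(12660 × 179) = 3010 N·s/m, so ζ = c/c_c = 322/3010 = 0.1070.
ω_d = ω_n√(1 − ζ²) = 8.409 × √(1 − 0.0114) = 8.360 rad/s.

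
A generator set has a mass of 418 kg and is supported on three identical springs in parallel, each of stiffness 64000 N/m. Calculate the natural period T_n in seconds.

0.293 s

Parallel springs add: k_eq = 3 × 64000 = 192000 N/m.
ω_n = √(k_eq/m) = √(192000/418) = √459.3 = 21.43 rad/s.
T_n = 2π/ω_n = 6.283/21.43 = 0.2932 s.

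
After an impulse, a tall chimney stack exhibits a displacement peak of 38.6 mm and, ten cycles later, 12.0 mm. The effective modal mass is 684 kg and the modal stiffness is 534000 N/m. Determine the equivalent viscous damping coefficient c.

711 N·s/m

Logarithmic decrement δ = (1/n)·ln(x₀/x_n) = (1/10)·ln(38.6/12.0) = (1/10)·ln(3.217) = 0.1168.
ζ = δ/√(4π² + δ²) = 0.1168/√(39.48 + 0.0137) = 0.1168/6.284 = 0.01859.
c = ζ · 2√(km) = 0.01859 × 2√(534000 × 684) = 0.01859 × 38220 = 710.6 N·s/m.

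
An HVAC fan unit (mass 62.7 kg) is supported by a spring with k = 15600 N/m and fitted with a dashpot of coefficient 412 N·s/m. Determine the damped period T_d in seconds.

ω_n = √(k/m) = √(15600/62.7) = 15.77 rad/s.
Critical damping c_c = 2√(k·m) = 2√(15600 × 62.7) = 1978 N·s/m, so ζ = c/c_c = 412/1978 = 0.2083.
ω_d = ω_n√(1 − ζ²) = 15.77 × √(1 − 0.0434) = 15.43 rad/s.
T_d = 2π/ω_d = 0.4073 s.

0.407 s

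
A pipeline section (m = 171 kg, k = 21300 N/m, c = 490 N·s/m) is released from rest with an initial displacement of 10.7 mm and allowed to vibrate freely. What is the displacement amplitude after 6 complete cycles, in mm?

ζ = c/(2√(km)) = 490/(2√(21300 × 171)) = 490/3817 = 0.1284.
Logarithmic decrement δ = 2πζ/√(1 − ζ²) = 2π × 0.1284/√(1 − 0.0165) = 0.8133.
After n cycles, x_n/x₀ = e^(−nδ), so x_6 = 10.7 × e^(−6 × 0.8133) = 10.7 × 0.007597 = 0.08129 mm.

0.0813 mm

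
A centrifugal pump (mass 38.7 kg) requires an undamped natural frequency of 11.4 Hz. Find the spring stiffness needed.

ω_n = 2πf_n = 2π × 11.4 = 71.63 rad/s.
k = m·ω_n² = 38.7 × 71.63² = 38.7 × 5131 = 198600 N/m.

199000 N/m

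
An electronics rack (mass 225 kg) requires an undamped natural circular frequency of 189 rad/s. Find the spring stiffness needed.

k = m·ω_n² = 225 × 189.0² = 225 × 35720 = 8037000 N/m.

8040000 N/m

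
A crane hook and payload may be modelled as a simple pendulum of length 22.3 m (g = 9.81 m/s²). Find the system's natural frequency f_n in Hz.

For a simple pendulum ω_n = √(g/L) = √(9.81/22.3) = √0.4399 = 0.6633 rad/s.
f_n = ω_n/(2π) = 0.6633/6.283 = 0.1056 Hz.

0.106 Hz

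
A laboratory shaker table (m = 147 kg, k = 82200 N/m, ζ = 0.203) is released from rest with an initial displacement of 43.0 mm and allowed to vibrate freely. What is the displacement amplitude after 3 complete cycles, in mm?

Logarithmic decrement δ = 2πζ/√(1 − ζ²) = 2π × 0.2030/√(1 − 0.0412) = 1.303.
After n cycles, x_n/x₀ = e^(−nδ), so x_3 = 43.0 × e^(−3 × 1.303) = 43.0 × 0.02008 = 0.8636 mm.

0.864 mm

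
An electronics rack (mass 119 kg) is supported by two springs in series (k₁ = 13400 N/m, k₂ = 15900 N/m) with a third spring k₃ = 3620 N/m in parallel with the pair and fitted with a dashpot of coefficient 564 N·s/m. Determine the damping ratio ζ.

Series pair: k_s = k₁k₂/(k₁+k₂) = (13400)(15900)/(13400 + 15900) = 7272 N/m. In parallel with k₃: k_eq = 7272 + 3620 = 10890 N/m.
ω_n = √(k_eq/m) = √(10890/119) = 9.567 rad/s.
Critical damping c_c = 2√(k_eq·m) = 2√(10890 × 119) = 2277 N·s/m, so ζ = c/c_c = 564/2277 = 0.2477.

0.248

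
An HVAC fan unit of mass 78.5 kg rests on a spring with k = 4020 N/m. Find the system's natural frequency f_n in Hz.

ω_n = √(k/m) = √(4020/78.5) = √51.21 = 7.156 rad/s.
f_n = ω_n/(2π) = 7.156/6.283 = 1.139 Hz.

1.14 Hz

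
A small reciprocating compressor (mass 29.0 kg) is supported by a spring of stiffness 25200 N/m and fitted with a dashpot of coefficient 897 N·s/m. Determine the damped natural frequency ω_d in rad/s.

25.1 rad/s

ω_n = √(k/m) = √(25200/29.0) = 29.48 rad/s.
Critical damping c_c = 2√(k·m) = 2√(25200 × 29.0) = 1710 N·s/m, so ζ = c/c_c = 897/1710 = 0.5246.
ω_d = ω_n√(1 − ζ²) = 29.48 × √(1 − 0.275) = 25.10 rad/s.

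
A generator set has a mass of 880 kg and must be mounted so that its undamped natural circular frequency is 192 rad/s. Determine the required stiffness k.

32400000 N/m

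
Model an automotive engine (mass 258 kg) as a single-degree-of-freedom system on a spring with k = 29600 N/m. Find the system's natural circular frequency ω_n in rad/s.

10.7 rad/s

ω_n = √(k/m) = √(29600/258) = √114.7 = 10.71 rad/s.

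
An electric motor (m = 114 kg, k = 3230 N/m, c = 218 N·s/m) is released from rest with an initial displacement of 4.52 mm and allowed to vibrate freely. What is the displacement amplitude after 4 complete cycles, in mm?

ζ = c/(2√(km)) = 218/(2√(3230 × 114)) = 218/1214 = 0.1796.
Logarithmic decrement δ = 2πζ/√(1 − ζ²) = 2π × 0.1796/√(1 − 0.0323) = 1.147.
After n cycles, x_n/x₀ = e^(−nδ), so x_4 = 4.52 × e^(−4 × 1.147) = 4.52 × 0.01016 = 0.04593 mm.

0.0459 mm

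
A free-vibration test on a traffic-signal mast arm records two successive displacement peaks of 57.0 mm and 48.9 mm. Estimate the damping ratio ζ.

Logarithmic decrement δ = (1/n)·ln(x₀/x_n) = (1/1)·ln(57.0/48.9) = (1/1)·ln(1.166) = 0.1533.
ζ = δ/√(4π² + δ²) = 0.1533/√(39.48 + 0.0235) = 0.1533/6.285 = 0.02439.

0.0244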